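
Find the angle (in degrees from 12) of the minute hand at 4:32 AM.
The minute hand moves 6 degrees per minute.
At 4:32: 32 x 6 = 192 degrees

Final answer: 192 degrees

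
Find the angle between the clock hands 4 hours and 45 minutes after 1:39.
First find the time 4 hours and 45 minutes after 1:39.
Total minutes: 1 x 60 + 39 + 4 x 60 + 45 = 384.
384 mod 720 = 384 minutes = 6:24.
Now compute the angle at 6:24:
Hour hand: 6 x 30 + 24 x 0.5 = 192 degrees
Minute hand: 24 x 6 = 144 degrees
Difference: |192 - 144| = 48 degrees
The angle is 48 degrees

Final answer: 48 degrees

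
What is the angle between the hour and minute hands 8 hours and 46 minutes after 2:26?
First find the time 8 hours and 46 minutes after 2:26.
Total minutes: 2 x 60 + 26 + 8 x 60 + 46 = 672.
672 mod 720 = 672 minutes = 11:12.
Now compute the angle at 11:12:
Hour hand: 11 x 30 + 12 x 0.5 = 336 degrees
Minute hand: 12 x 6 = 72 degrees
Difference: |336 - 72| = 264 degrees
Smaller angle: 360 - 264 = 96 degrees

Final answer: 96 degrees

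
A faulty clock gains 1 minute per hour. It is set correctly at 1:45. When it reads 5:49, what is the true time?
For every 60 true minutes, the faulty clock advances 61 minutes, so 1 faulty-clock minute corresponds to 60/61 true minutes.
From 1:45 to 5:49 on the faulty dial is 244 minutes.
True elapsed: 244 x 60/61 = 240 minutes = 4 hours.
True time: 1:45 + 4 hours = 5:45.

Final answer: 5:45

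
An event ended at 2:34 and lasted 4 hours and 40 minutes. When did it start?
Starting time: 2:34 = 154 total minutes past 12:00
Subtracting: 4 hours and 40 minutes = 280 minutes
154 - 280 = -126 (negative, add 12 hours = 720) = 594 minutes
= 9 hours and 54 minutes past 12:00 = 9:54

Final answer: 9:54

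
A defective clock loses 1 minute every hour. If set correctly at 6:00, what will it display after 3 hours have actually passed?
For every 60 true minutes, the faulty clock advances 60 - 1 = 59 minutes.
True elapsed: 3 hours = 180 minutes.
Faulty clock advances: 180 x 59/60 = 177 minutes (drift: 3 minutes behind).
Shown time: 6:00 + 177 minutes = 8:57.

Final answer: 8:57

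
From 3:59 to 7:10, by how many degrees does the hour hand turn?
The hour hand moves 0.5 degrees per minute.
Time elapsed: 7:10 - 3:59 = 191 minutes
Angular displacement: 191 x 0.5 = 95.5 degrees

Final answer: 95.5 degrees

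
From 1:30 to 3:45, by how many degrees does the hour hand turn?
The hour hand moves 0.5 degrees per minute.
Time elapsed: 3:45 - 1:30 = 135 minutes
Angular displacement: 135 x 0.5 = 67.5 degrees

Final answer: 67.5 degrees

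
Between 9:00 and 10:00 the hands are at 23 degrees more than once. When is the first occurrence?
At t minutes past 9:00, the hour hand is at 30 x 9 + 0.5t degrees and the minute hand is at 6t degrees.
The smaller angle between them is 23 degrees when |30H - 5.5t| = 23 or |30H - 5.5t| = 337.
With H = 9, solve 30 x 9 - 5.5t = +/- target for each target:
  t = (30 x 9 - 23) / 5.5 = 44.91
  t = (30 x 9 + 23) / 5.5 = 53.27
  t = (30 x 9 - 337) / 5.5 = -12.18 (outside (0, 60))
  t = (30 x 9 + 337) / 5.5 = 110.36 (outside (0, 60))
Valid solutions in (0, 60): {44.91, 53.27} minutes.
The first occurrence is t = 44.91 minutes.
The hands form a 23-degree angle at 44.91 minutes past 9:00.

Final answer: 44.91 minutes past 9:00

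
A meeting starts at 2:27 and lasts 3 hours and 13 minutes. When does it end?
Starting time: 2:27
Adding 13 minutes to 27 minutes: 27 + 13 = 40 minutes
Adding 3 hours: 2 + 3 = 5
Final time: 5:40

Final answer: 5:40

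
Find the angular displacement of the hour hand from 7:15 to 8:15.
The hour hand moves 0.5 degrees per minute.
Time elapsed: 8:15 - 7:15 = 60 minutes
Angular displacement: 60 x 0.5 = 30 degrees

Final answer: 30 degrees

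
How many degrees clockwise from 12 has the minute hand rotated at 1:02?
The minute hand moves 6 degrees per minute.
At 1:02: 2 x 6 = 12 degrees

Final answer: 12 degrees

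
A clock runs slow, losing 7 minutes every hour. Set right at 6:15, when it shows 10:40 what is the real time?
For every 60 true minutes, the faulty clock advances 53 minutes, so 1 faulty-clock minute corresponds to 60/53 true minutes.
From 6:15 to 10:40 on the faulty dial is 265 minutes.
True elapsed: 265 x 60/53 = 300 minutes = 5 hours.
True time: 6:15 + 5 hours = 11:15.

Final answer: 11:15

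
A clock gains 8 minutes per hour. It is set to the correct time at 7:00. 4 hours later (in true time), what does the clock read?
For every 60 true minutes, the faulty clock advances 60 + 8 = 68 minutes.
True elapsed: 4 hours = 240 minutes.
Faulty clock advances: 240 x 68/60 = 272 minutes (drift: 32 minutes ahead).
Shown time: 7:00 + 272 minutes = 11:32.

Final answer: 11:32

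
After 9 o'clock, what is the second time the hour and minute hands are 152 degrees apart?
At t minutes past 9:00, the hour hand is at 30 x 9 + 0.5t degrees and the minute hand is at 6t degrees.
The smaller angle between them is 152 degrees when |30H - 5.5t| = 152 or |30H - 5.5t| = 208.
With H = 9, solve 30 x 9 - 5.5t = +/- target for each target:
  t = (30 x 9 - 152) / 5.5 = 21.45
  t = (30 x 9 + 152) / 5.5 = 76.73 (outside (0, 60))
  t = (30 x 9 - 208) / 5.5 = 11.27
  t = (30 x 9 + 208) / 5.5 = 86.91 (outside (0, 60))
Valid solutions in (0, 60): {11.27, 21.45} minutes.
The second occurrence is t = 21.45 minutes.
The hands form a 152-degree angle at 21.45 minutes past 9:00.

Final answer: 21.45 minutes past 9:00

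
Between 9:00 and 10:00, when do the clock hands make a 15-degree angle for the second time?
At t minutes past 9:00, the hour hand is at 30 x 9 + 0.5t degrees and the minute hand is at 6t degrees.
The smaller angle between them is 15 degrees when |30H - 5.5t| = 15 or |30H - 5.5t| = 345.
With H = 9, solve 30 x 9 - 5.5t = +/- target for each target:
  t = (30 x 9 - 15) / 5.5 = 46.36
  t = (30 x 9 + 15) / 5.5 = 51.82
  t = (30 x 9 - 345) / 5.5 = -13.64 (outside (0, 60))
  t = (30 x 9 + 345) / 5.5 = 111.82 (outside (0, 60))
Valid solutions in (0, 60): {46.36, 51.82} minutes.
The second occurrence is t = 51.82 minutes.
The hands form a 15-degree angle at 51.82 minutes past 9:00.

Final answer: 51.82 minutes past 9:00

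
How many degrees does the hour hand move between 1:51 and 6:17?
The hour hand moves 0.5 degrees per minute.
Time elapsed: 6:17 - 1:51 = 266 minutes
Angular displacement: 266 x 0.5 = 133 degrees

Final answer: 133 degrees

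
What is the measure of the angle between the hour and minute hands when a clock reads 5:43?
Hour hand position: 5 x 30 + 43 x 0.5 = 171.5 degrees
Minute hand position: 43 x 6 = 258 degrees
Difference: |171.5 - 258| = 86.5 degrees
The angle between the hands is 86.5 degrees

Final answer: 86.5 degrees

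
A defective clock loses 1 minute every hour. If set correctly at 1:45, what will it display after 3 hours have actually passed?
For every 60 true minutes, the faulty clock advances 60 - 1 = 59 minutes.
True elapsed: 3 hours = 180 minutes.
Faulty clock advances: 180 x 59/60 = 177 minutes (drift: 3 minutes behind).
Shown time: 1:45 + 177 minutes = 4:42.

Final answer: 4:42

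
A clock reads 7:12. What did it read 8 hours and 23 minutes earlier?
Starting time: 7:12 = 432 total minutes past 12:00
Subtracting: 8 hours and 23 minutes = 503 minutes
432 - 503 = -71 (negative, add 12 hours = 720) = 649 minutes
= 10 hours and 49 minutes past 12:00 = 10:49

Final answer: 10:49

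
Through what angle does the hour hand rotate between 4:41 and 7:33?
The hour hand moves 0.5 degrees per minute.
Time elapsed: 7:33 - 4:41 = 172 minutes
Angular displacement: 172 x 0.5 = 86 degrees

Final answer: 86 degrees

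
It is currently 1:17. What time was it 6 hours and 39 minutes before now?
Starting time: 1:17 = 77 total minutes past 12:00
Subtracting: 6 hours and 39 minutes = 399 minutes
77 - 399 = -322 (negative, add 12 hours = 720) = 398 minutes
= 6 hours and 38 minutes past 12:00 = 6:38

Final answer: 6:38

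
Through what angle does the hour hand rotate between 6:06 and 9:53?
The hour hand moves 0.5 degrees per minute.
Time elapsed: 9:53 - 6:06 = 227 minutes
Angular displacement: 227 x 0.5 = 113.5 degrees

Final answer: 113.5 degrees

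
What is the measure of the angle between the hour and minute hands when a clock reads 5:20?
Hour hand position: 5 x 30 + 20 x 0.5 = 160 degrees
Minute hand position: 20 x 6 = 120 degrees
Difference: |160 - 120| = 40 degrees
The angle between the hands is 40 degrees

Final answer: 40 degrees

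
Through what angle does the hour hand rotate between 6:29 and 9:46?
The hour hand moves 0.5 degrees per minute.
Time elapsed: 9:46 - 6:29 = 197 minutes
Angular displacement: 197 x 0.5 = 98.5 degrees

Final answer: 98.5 degrees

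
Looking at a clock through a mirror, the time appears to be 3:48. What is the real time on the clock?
Reflection across the vertical (12-6) axis maps a hand at angle A degrees to (360 - A) degrees, which sends a reading of T minutes past 12:00 to (720 - T) minutes past 12:00.
Mirror reads 3:48 = 228 minutes past 12:00.
Actual time: (720 - 228) mod 720 = 492 minutes = 8:12.

Final answer: 8:12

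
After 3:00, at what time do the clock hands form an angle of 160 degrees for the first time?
At t minutes past 3:00, the hour hand is at 30 x 3 + 0.5t degrees and the minute hand is at 6t degrees.
The smaller angle between them is 160 degrees when |30H - 5.5t| = 160 or |30H - 5.5t| = 200.
With H = 3, solve 30 x 3 - 5.5t = +/- target for each target:
  t = (30 x 3 - 160) / 5.5 = -12.73 (outside (0, 60))
  t = (30 x 3 + 160) / 5.5 = 45.45
  t = (30 x 3 - 200) / 5.5 = -20 (outside (0, 60))
  t = (30 x 3 + 200) / 5.5 = 52.73
Valid solutions in (0, 60): {45.45, 52.73} minutes.
The first occurrence is t = 45.45 minutes.
The hands form a 160-degree angle at 45.45 minutes past 3:00.

Final answer: 45.45 minutes past 3:00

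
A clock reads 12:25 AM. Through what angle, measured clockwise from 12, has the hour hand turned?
The hour hand moves 30 degrees per hour and 0.5 degrees per minute.
At 12:25: (0) x 30 + 25 x 0.5 = 0 + 12.5 = 12.5 degrees

Final answer: 12.5 degrees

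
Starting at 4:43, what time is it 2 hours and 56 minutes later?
Starting time: 4:43
Adding 56 minutes to 43 minutes: 43 + 56 = 99 minutes = 1 hour and 39 minutes
Adding 2 hours: 4 + 2 + 1 (carry) = 7
Final time: 7:39

Final answer: 7:39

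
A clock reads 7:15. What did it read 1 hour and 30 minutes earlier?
Starting time: 7:15 = 435 total minutes past 12:00
Subtracting: 1 hour and 30 minutes = 90 minutes
435 - 90 = 345 minutes
= 5 hours and 45 minutes past 12:00 = 5:45

Final answer: 5:45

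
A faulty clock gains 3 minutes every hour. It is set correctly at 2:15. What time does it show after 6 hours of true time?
For every 60 true minutes, the faulty clock advances 60 + 3 = 63 minutes.
True elapsed: 6 hours = 360 minutes.
Faulty clock advances: 360 x 63/60 = 378 minutes (drift: 18 minutes ahead).
Shown time: 2:15 + 378 minutes = 8:33.

Final answer: 8:33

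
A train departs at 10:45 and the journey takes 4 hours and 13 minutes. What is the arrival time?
Starting time: 10:45
Adding 13 minutes to 45 minutes: 45 + 13 = 58 minutes
Adding 4 hours: 10 + 4 = 14 - 12 = 2
Final time: 2:58

Final answer: 2:58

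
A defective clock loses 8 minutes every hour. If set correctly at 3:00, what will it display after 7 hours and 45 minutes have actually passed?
For every 60 true minutes, the faulty clock advances 60 - 8 = 52 minutes.
True elapsed: 7 hours and 45 minutes = 465 minutes.
Faulty clock advances: 465 x 52/60 = 403 minutes (drift: 62 minutes behind).
Shown time: 3:00 + 403 minutes = 9:43.

Final answer: 9:43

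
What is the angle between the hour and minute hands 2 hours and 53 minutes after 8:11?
First find the time 2 hours and 53 minutes after 8:11.
Total minutes: 8 x 60 + 11 + 2 x 60 + 53 = 664.
664 mod 720 = 664 minutes = 11:04.
Now compute the angle at 11:04:
Hour hand: 11 x 30 + 4 x 0.5 = 332 degrees
Minute hand: 4 x 6 = 24 degrees
Difference: |332 - 24| = 308 degrees
Smaller angle: 360 - 308 = 52 degrees

Final answer: 52 degrees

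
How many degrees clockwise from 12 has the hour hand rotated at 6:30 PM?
The hour hand moves 30 degrees per hour and 0.5 degrees per minute.
At 6:30: (6) x 30 + 30 x 0.5 = 180 + 15 = 195 degrees

Final answer: 195 degrees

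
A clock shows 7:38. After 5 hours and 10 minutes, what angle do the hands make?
First find the time 5 hours and 10 minutes after 7:38.
Total minutes: 7 x 60 + 38 + 5 x 60 + 10 = 768.
768 mod 720 = 48 minutes = 12:48.
Now compute the angle at 12:48:
Hour hand: 0 x 30 + 48 x 0.5 = 24 degrees
Minute hand: 48 x 6 = 288 degrees
Difference: |24 - 288| = 264 degrees
Smaller angle: 360 - 264 = 96 degrees

Final answer: 96 degrees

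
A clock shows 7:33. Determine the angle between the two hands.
Hour hand position: 7 x 30 + 33 x 0.5 = 226.5 degrees
Minute hand position: 33 x 6 = 198 degrees
Difference: |226.5 - 198| = 28.5 degrees
The angle between the hands is 28.5 degrees

Final answer: 28.5 degrees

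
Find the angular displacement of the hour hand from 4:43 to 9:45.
The hour hand moves 0.5 degrees per minute.
Time elapsed: 9:45 - 4:43 = 302 minutes
Angular displacement: 302 x 0.5 = 151 degrees

Final answer: 151 degrees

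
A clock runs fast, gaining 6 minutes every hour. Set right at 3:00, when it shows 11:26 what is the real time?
For every 60 true minutes, the faulty clock advances 66 minutes, so 1 faulty-clock minute corresponds to 60/66 true minutes.
From 3:00 to 11:26 on the faulty dial is 506 minutes.
True elapsed: 506 x 60/66 = 460 minutes = 7 hours and 40 minutes.
True time: 3:00 + 7 hours and 40 minutes = 10:40.

Final answer: 10:40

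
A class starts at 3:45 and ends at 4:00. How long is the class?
From 3:45 to 4:00:
(4 x 60 + 0) - (3 x 60 + 45) = 240 - 225 = 15 minutes
= 15 minutes

Final answer: 15 minutes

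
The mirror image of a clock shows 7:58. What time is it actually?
Reflection across the vertical (12-6) axis maps a hand at angle A degrees to (360 - A) degrees, which sends a reading of T minutes past 12:00 to (720 - T) minutes past 12:00.
Mirror reads 7:58 = 478 minutes past 12:00.
Actual time: (720 - 478) mod 720 = 242 minutes = 4:02.

Final answer: 4:02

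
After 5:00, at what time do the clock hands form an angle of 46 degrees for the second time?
At t minutes past 5:00, the hour hand is at 30 x 5 + 0.5t degrees and the minute hand is at 6t degrees.
The smaller angle between them is 46 degrees when |30H - 5.5t| = 46 or |30H - 5.5t| = 314.
With H = 5, solve 30 x 5 - 5.5t = +/- target for each target:
  t = (30 x 5 - 46) / 5.5 = 18.91
  t = (30 x 5 + 46) / 5.5 = 35.64
  t = (30 x 5 - 314) / 5.5 = -29.82 (outside (0, 60))
  t = (30 x 5 + 314) / 5.5 = 84.36 (outside (0, 60))
Valid solutions in (0, 60): {18.91, 35.64} minutes.
The second occurrence is t = 35.64 minutes.
The hands form a 46-degree angle at 35.64 minutes past 5:00.

Final answer: 35.64 minutes past 5:00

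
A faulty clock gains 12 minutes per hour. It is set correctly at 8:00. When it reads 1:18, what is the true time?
For every 60 true minutes, the faulty clock advances 72 minutes, so 1 faulty-clock minute corresponds to 60/72 true minutes.
From 8:00 to 1:18 on the faulty dial is 318 minutes.
True elapsed: 318 x 60/72 = 265 minutes = 4 hours and 25 minutes.
True time: 8:00 + 4 hours and 25 minutes = 12:25.

Final answer: 12:25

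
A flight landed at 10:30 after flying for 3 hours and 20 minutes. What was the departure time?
Starting time: 10:30 = 630 total minutes past 12:00
Subtracting: 3 hours and 20 minutes = 200 minutes
630 - 200 = 430 minutes
= 7 hours and 10 minutes past 12:00 = 7:10

Final answer: 7:10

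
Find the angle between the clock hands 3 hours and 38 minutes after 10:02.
First find the time 3 hours and 38 minutes after 10:02.
Total minutes: 10 x 60 + 2 + 3 x 60 + 38 = 820.
820 mod 720 = 100 minutes = 1:40.
Now compute the angle at 1:40:
Hour hand: 1 x 30 + 40 x 0.5 = 50 degrees
Minute hand: 40 x 6 = 240 degrees
Difference: |50 - 240| = 190 degrees
Smaller angle: 360 - 190 = 170 degrees

Final answer: 170 degrees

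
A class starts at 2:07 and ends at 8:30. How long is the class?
From 2:07 to 8:30:
(8 x 60 + 30) - (2 x 60 + 7) = 510 - 127 = 383 minutes
= 6 hours and 23 minutes

Final answer: 6 hours and 23 minutes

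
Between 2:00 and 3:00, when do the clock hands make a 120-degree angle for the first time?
At t minutes past 2:00, the hour hand is at 30 x 2 + 0.5t degrees and the minute hand is at 6t degrees.
The smaller angle between them is 120 degrees when |30H - 5.5t| = 120 or |30H - 5.5t| = 240.
With H = 2, solve 30 x 2 - 5.5t = +/- target for each target:
  t = (30 x 2 - 120) / 5.5 = -10.91 (outside (0, 60))
  t = (30 x 2 + 120) / 5.5 = 32.73
  t = (30 x 2 - 240) / 5.5 = -32.73 (outside (0, 60))
  t = (30 x 2 + 240) / 5.5 = 54.55
Valid solutions in (0, 60): {32.73, 54.55} minutes.
The first occurrence is t = 32.73 minutes.
The hands form a 120-degree angle at 32.73 minutes past 2:00.

Final answer: 32.73 minutes past 2:00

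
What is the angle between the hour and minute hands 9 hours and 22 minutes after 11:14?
First find the time 9 hours and 22 minutes after 11:14.
Total minutes: 11 x 60 + 14 + 9 x 60 + 22 = 1236.
1236 mod 720 = 516 minutes = 8:36.
Now compute the angle at 8:36:
Hour hand: 8 x 30 + 36 x 0.5 = 258 degrees
Minute hand: 36 x 6 = 216 degrees
Difference: |258 - 216| = 42 degrees
The angle is 42 degrees

Final answer: 42 degrees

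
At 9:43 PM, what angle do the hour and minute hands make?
Hour hand position: 9 x 30 + 43 x 0.5 = 291.5 degrees
Minute hand position: 43 x 6 = 258 degrees
Difference: |291.5 - 258| = 33.5 degrees
The angle between the hands is 33.5 degrees

Final answer: 33.5 degrees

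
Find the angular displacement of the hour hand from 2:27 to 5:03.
The hour hand moves 0.5 degrees per minute.
Time elapsed: 5:03 - 2:27 = 156 minutes
Angular displacement: 156 x 0.5 = 78 degrees

Final answer: 78 degrees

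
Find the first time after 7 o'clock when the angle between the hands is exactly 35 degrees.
At t minutes past 7:00, the hour hand is at 30 x 7 + 0.5t degrees and the minute hand is at 6t degrees.
The smaller angle between them is 35 degrees when |30H - 5.5t| = 35 or |30H - 5.5t| = 325.
With H = 7, solve 30 x 7 - 5.5t = +/- target for each target:
  t = (30 x 7 - 35) / 5.5 = 31.82
  t = (30 x 7 + 35) / 5.5 = 44.55
  t = (30 x 7 - 325) / 5.5 = -20.91 (outside (0, 60))
  t = (30 x 7 + 325) / 5.5 = 97.27 (outside (0, 60))
Valid solutions in (0, 60): {31.82, 44.55} minutes.
The first occurrence is t = 31.82 minutes.
The hands form a 35-degree angle at 31.82 minutes past 7:00.

Final answer: 31.82 minutes past 7:00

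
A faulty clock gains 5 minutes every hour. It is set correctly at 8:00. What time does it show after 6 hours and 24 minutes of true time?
For every 60 true minutes, the faulty clock advances 60 + 5 = 65 minutes.
True elapsed: 6 hours and 24 minutes = 384 minutes.
Faulty clock advances: 384 x 65/60 = 416 minutes (drift: 32 minutes ahead).
Shown time: 8:00 + 416 minutes = 2:56.

Final answer: 2:56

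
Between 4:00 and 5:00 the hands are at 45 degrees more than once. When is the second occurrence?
At t minutes past 4:00, the hour hand is at 30 x 4 + 0.5t degrees and the minute hand is at 6t degrees.
The smaller angle between them is 45 degrees when |30H - 5.5t| = 45 or |30H - 5.5t| = 315.
With H = 4, solve 30 x 4 - 5.5t = +/- target for each target:
  t = (30 x 4 - 45) / 5.5 = 13.64
  t = (30 x 4 + 45) / 5.5 = 30
  t = (30 x 4 - 315) / 5.5 = -35.45 (outside (0, 60))
  t = (30 x 4 + 315) / 5.5 = 79.09 (outside (0, 60))
Valid solutions in (0, 60): {13.64, 30} minutes.
The second occurrence is t = 30 minutes.
The hands form a 45-degree angle at 30 minutes past 4:00.

Final answer: 30 minutes past 4:00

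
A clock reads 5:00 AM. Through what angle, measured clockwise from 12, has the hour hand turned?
The hour hand moves 30 degrees per hour and 0.5 degrees per minute.
At 5:00: (5) x 30 + 0 x 0.5 = 150 + 0 = 150 degrees

Final answer: 150 degrees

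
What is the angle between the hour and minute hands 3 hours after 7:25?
First find the time 3 hours after 7:25.
Total minutes: 7 x 60 + 25 + 3 x 60 + 0 = 625.
625 mod 720 = 625 minutes = 10:25.
Now compute the angle at 10:25:
Hour hand: 10 x 30 + 25 x 0.5 = 312.5 degrees
Minute hand: 25 x 6 = 150 degrees
Difference: |312.5 - 150| = 162.5 degrees
The angle is 162.5 degrees

Final answer: 162.5 degrees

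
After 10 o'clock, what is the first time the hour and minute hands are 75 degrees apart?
At t minutes past 10:00, the hour hand is at 30 x 10 + 0.5t degrees and the minute hand is at 6t degrees.
The smaller angle between them is 75 degrees when |30H - 5.5t| = 75 or |30H - 5.5t| = 285.
With H = 10, solve 30 x 10 - 5.5t = +/- target for each target:
  t = (30 x 10 - 75) / 5.5 = 40.91
  t = (30 x 10 + 75) / 5.5 = 68.18 (outside (0, 60))
  t = (30 x 10 - 285) / 5.5 = 2.73
  t = (30 x 10 + 285) / 5.5 = 106.36 (outside (0, 60))
Valid solutions in (0, 60): {2.73, 40.91} minutes.
The first occurrence is t = 2.73 minutes.
The hands form a 75-degree angle at 2.73 minutes past 10:00.

Final answer: 2.73 minutes past 10:00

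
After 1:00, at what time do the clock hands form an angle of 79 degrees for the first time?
At t minutes past 1:00, the hour hand is at 30 x 1 + 0.5t degrees and the minute hand is at 6t degrees.
The smaller angle between them is 79 degrees when |30H - 5.5t| = 79 or |30H - 5.5t| = 281.
With H = 1, solve 30 x 1 - 5.5t = +/- target for each target:
  t = (30 x 1 - 79) / 5.5 = -8.91 (outside (0, 60))
  t = (30 x 1 + 79) / 5.5 = 19.82
  t = (30 x 1 - 281) / 5.5 = -45.64 (outside (0, 60))
  t = (30 x 1 + 281) / 5.5 = 56.55
Valid solutions in (0, 60): {19.82, 56.55} minutes.
The first occurrence is t = 19.82 minutes.
The hands form a 79-degree angle at 19.82 minutes past 1:00.

Final answer: 19.82 minutes past 1:00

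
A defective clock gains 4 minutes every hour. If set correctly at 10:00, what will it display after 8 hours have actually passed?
For every 60 true minutes, the faulty clock advances 60 + 4 = 64 minutes.
True elapsed: 8 hours = 480 minutes.
Faulty clock advances: 480 x 64/60 = 512 minutes (drift: 32 minutes ahead).
Shown time: 10:00 + 512 minutes = 6:32.

Final answer: 6:32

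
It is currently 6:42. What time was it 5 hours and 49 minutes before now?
Starting time: 6:42 = 402 total minutes past 12:00
Subtracting: 5 hours and 49 minutes = 349 minutes
402 - 349 = 53 minutes
= 53 minutes past 12:00 = 12:53

Final answer: 12:53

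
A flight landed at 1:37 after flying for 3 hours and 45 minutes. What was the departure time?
Starting time: 1:37 = 97 total minutes past 12:00
Subtracting: 3 hours and 45 minutes = 225 minutes
97 - 225 = -128 (negative, add 12 hours = 720) = 592 minutes
= 9 hours and 52 minutes past 12:00 = 9:52

Final answer: 9:52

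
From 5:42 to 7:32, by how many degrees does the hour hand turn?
The hour hand moves 0.5 degrees per minute.
Time elapsed: 7:32 - 5:42 = 110 minutes
Angular displacement: 110 x 0.5 = 55 degrees

Final answer: 55 degrees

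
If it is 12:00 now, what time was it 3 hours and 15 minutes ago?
Starting time: 12:00 = 0 total minutes past 12:00
Subtracting: 3 hours and 15 minutes = 195 minutes
0 - 195 = -195 (negative, add 12 hours = 720) = 525 minutes
= 8 hours and 45 minutes past 12:00 = 8:45

Final answer: 8:45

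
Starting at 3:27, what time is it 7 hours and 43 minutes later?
Starting time: 3:27
Adding 43 minutes to 27 minutes: 27 + 43 = 70 minutes = 1 hour and 10 minutes
Adding 7 hours: 3 + 7 + 1 (carry) = 11
Final time: 11:10

Final answer: 11:10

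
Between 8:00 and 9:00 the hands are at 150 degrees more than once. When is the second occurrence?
At t minutes past 8:00, the hour hand is at 30 x 8 + 0.5t degrees and the minute hand is at 6t degrees.
The smaller angle between them is 150 degrees when |30H - 5.5t| = 150 or |30H - 5.5t| = 210.
With H = 8, solve 30 x 8 - 5.5t = +/- target for each target:
  t = (30 x 8 - 150) / 5.5 = 16.36
  t = (30 x 8 + 150) / 5.5 = 70.91 (outside (0, 60))
  t = (30 x 8 - 210) / 5.5 = 5.45
  t = (30 x 8 + 210) / 5.5 = 81.82 (outside (0, 60))
Valid solutions in (0, 60): {5.45, 16.36} minutes.
The second occurrence is t = 16.36 minutes.
The hands form a 150-degree angle at 16.36 minutes past 8:00.

Final answer: 16.36 minutes past 8:00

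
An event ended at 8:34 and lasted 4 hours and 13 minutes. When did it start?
Starting time: 8:34 = 514 total minutes past 12:00
Subtracting: 4 hours and 13 minutes = 253 minutes
514 - 253 = 261 minutes
= 4 hours and 21 minutes past 12:00 = 4:21

Final answer: 4:21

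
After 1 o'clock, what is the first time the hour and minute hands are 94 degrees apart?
At t minutes past 1:00, the hour hand is at 30 x 1 + 0.5t degrees and the minute hand is at 6t degrees.
The smaller angle between them is 94 degrees when |30H - 5.5t| = 94 or |30H - 5.5t| = 266.
With H = 1, solve 30 x 1 - 5.5t = +/- target for each target:
  t = (30 x 1 - 94) / 5.5 = -11.64 (outside (0, 60))
  t = (30 x 1 + 94) / 5.5 = 22.55
  t = (30 x 1 - 266) / 5.5 = -42.91 (outside (0, 60))
  t = (30 x 1 + 266) / 5.5 = 53.82
Valid solutions in (0, 60): {22.55, 53.82} minutes.
The first occurrence is t = 22.55 minutes.
The hands form a 94-degree angle at 22.55 minutes past 1:00.

Final answer: 22.55 minutes past 1:00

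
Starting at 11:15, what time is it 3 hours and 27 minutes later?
Starting time: 11:15
Adding 27 minutes to 15 minutes: 15 + 27 = 42 minutes
Adding 3 hours: 11 + 3 = 14 - 12 = 2
Final time: 2:42

Final answer: 2:42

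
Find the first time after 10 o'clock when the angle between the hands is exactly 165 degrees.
At t minutes past 10:00, the hour hand is at 30 x 10 + 0.5t degrees and the minute hand is at 6t degrees.
The smaller angle between them is 165 degrees when |30H - 5.5t| = 165 or |30H - 5.5t| = 195.
With H = 10, solve 30 x 10 - 5.5t = +/- target for each target:
  t = (30 x 10 - 165) / 5.5 = 24.55
  t = (30 x 10 + 165) / 5.5 = 84.55 (outside (0, 60))
  t = (30 x 10 - 195) / 5.5 = 19.09
  t = (30 x 10 + 195) / 5.5 = 90 (outside (0, 60))
Valid solutions in (0, 60): {19.09, 24.55} minutes.
The first occurrence is t = 19.09 minutes.
The hands form a 165-degree angle at 19.09 minutes past 10:00.

Final answer: 19.09 minutes past 10:00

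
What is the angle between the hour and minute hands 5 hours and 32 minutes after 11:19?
First find the time 5 hours and 32 minutes after 11:19.
Total minutes: 11 x 60 + 19 + 5 x 60 + 32 = 1011.
1011 mod 720 = 291 minutes = 4:51.
Now compute the angle at 4:51:
Hour hand: 4 x 30 + 51 x 0.5 = 145.5 degrees
Minute hand: 51 x 6 = 306 degrees
Difference: |145.5 - 306| = 160.5 degrees
The angle is 160.5 degrees

Final answer: 160.5 degrees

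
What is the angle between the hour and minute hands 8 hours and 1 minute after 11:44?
First find the time 8 hours and 1 minute after 11:44.
Total minutes: 11 x 60 + 44 + 8 x 60 + 1 = 1185.
1185 mod 720 = 465 minutes = 7:45.
Now compute the angle at 7:45:
Hour hand: 7 x 30 + 45 x 0.5 = 232.5 degrees
Minute hand: 45 x 6 = 270 degrees
Difference: |232.5 - 270| = 37.5 degrees
The angle is 37.5 degrees

Final answer: 37.5 degrees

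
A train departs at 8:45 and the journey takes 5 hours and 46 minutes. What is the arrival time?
Starting time: 8:45
Adding 46 minutes to 45 minutes: 45 + 46 = 91 minutes = 1 hour and 31 minutes
Adding 5 hours: 8 + 5 + 1 (carry) = 14 - 12 = 2
Final time: 2:31

Final answer: 2:31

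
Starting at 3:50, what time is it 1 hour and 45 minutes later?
Starting time: 3:50
Adding 45 minutes to 50 minutes: 50 + 45 = 95 minutes = 1 hour and 35 minutes
Adding 1 hour: 3 + 1 + 1 (carry) = 5
Final time: 5:35

Final answer: 5:35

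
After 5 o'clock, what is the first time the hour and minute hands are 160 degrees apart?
At t minutes past 5:00, the hour hand is at 30 x 5 + 0.5t degrees and the minute hand is at 6t degrees.
The smaller angle between them is 160 degrees when |30H - 5.5t| = 160 or |30H - 5.5t| = 200.
With H = 5, solve 30 x 5 - 5.5t = +/- target for each target:
  t = (30 x 5 - 160) / 5.5 = -1.82 (outside (0, 60))
  t = (30 x 5 + 160) / 5.5 = 56.36
  t = (30 x 5 - 200) / 5.5 = -9.09 (outside (0, 60))
  t = (30 x 5 + 200) / 5.5 = 63.64 (outside (0, 60))
Valid solutions in (0, 60): {56.36} minutes.
The first occurrence is t = 56.36 minutes.
The hands form a 160-degree angle at 56.36 minutes past 5:00.

Final answer: 56.36 minutes past 5:00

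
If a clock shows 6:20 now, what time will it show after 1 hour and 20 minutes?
Starting time: 6:20
Adding 20 minutes to 20 minutes: 20 + 20 = 40 minutes
Adding 1 hour: 6 + 1 = 7
Final time: 7:40

Final answer: 7:40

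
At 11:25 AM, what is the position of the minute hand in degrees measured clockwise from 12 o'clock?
The minute hand moves 6 degrees per minute.
At 11:25: 25 x 6 = 150 degrees

Final answer: 150 degrees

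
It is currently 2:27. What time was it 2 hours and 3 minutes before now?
Starting time: 2:27 = 147 total minutes past 12:00
Subtracting: 2 hours and 3 minutes = 123 minutes
147 - 123 = 24 minutes
= 24 minutes past 12:00 = 12:24

Final answer: 12:24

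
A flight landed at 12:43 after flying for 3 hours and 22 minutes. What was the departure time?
Starting time: 12:43 = 43 total minutes past 12:00
Subtracting: 3 hours and 22 minutes = 202 minutes
43 - 202 = -159 (negative, add 12 hours = 720) = 561 minutes
= 9 hours and 21 minutes past 12:00 = 9:21

Final answer: 9:21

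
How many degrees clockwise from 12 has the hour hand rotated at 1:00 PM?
The hour hand moves 30 degrees per hour and 0.5 degrees per minute.
At 1:00: (1) x 30 + 0 x 0.5 = 30 + 0 = 30 degrees

Final answer: 30 degrees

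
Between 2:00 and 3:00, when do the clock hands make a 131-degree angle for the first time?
At t minutes past 2:00, the hour hand is at 30 x 2 + 0.5t degrees and the minute hand is at 6t degrees.
The smaller angle between them is 131 degrees when |30H - 5.5t| = 131 or |30H - 5.5t| = 229.
With H = 2, solve 30 x 2 - 5.5t = +/- target for each target:
  t = (30 x 2 - 131) / 5.5 = -12.91 (outside (0, 60))
  t = (30 x 2 + 131) / 5.5 = 34.73
  t = (30 x 2 - 229) / 5.5 = -30.73 (outside (0, 60))
  t = (30 x 2 + 229) / 5.5 = 52.55
Valid solutions in (0, 60): {34.73, 52.55} minutes.
The first occurrence is t = 34.73 minutes.
The hands form a 131-degree angle at 34.73 minutes past 2:00.

Final answer: 34.73 minutes past 2:00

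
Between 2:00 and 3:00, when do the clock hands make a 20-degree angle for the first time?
At t minutes past 2:00, the hour hand is at 30 x 2 + 0.5t degrees and the minute hand is at 6t degrees.
The smaller angle between them is 20 degrees when |30H - 5.5t| = 20 or |30H - 5.5t| = 340.
With H = 2, solve 30 x 2 - 5.5t = +/- target for each target:
  t = (30 x 2 - 20) / 5.5 = 7.27
  t = (30 x 2 + 20) / 5.5 = 14.55
  t = (30 x 2 - 340) / 5.5 = -50.91 (outside (0, 60))
  t = (30 x 2 + 340) / 5.5 = 72.73 (outside (0, 60))
Valid solutions in (0, 60): {7.27, 14.55} minutes.
The first occurrence is t = 7.27 minutes.
The hands form a 20-degree angle at 7.27 minutes past 2:00.

Final answer: 7.27 minutes past 2:00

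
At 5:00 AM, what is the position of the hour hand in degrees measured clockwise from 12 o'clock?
The hour hand moves 30 degrees per hour and 0.5 degrees per minute.
At 5:00: (5) x 30 + 0 x 0.5 = 150 + 0 = 150 degrees

Final answer: 150 degrees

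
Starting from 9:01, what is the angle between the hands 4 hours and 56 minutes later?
First find the time 4 hours and 56 minutes after 9:01.
Total minutes: 9 x 60 + 1 + 4 x 60 + 56 = 837.
837 mod 720 = 117 minutes = 1:57.
Now compute the angle at 1:57:
Hour hand: 1 x 30 + 57 x 0.5 = 58.5 degrees
Minute hand: 57 x 6 = 342 degrees
Difference: |58.5 - 342| = 283.5 degrees
Smaller angle: 360 - 283.5 = 76.5 degrees

Final answer: 76.5 degrees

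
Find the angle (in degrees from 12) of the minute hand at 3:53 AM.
The minute hand moves 6 degrees per minute.
At 3:53: 53 x 6 = 318 degrees

Final answer: 318 degrees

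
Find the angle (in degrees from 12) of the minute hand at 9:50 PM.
The minute hand moves 6 degrees per minute.
At 9:50: 50 x 6 = 300 degrees

Final answer: 300 degrees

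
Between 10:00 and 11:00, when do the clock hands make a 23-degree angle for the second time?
At t minutes past 10:00, the hour hand is at 30 x 10 + 0.5t degrees and the minute hand is at 6t degrees.
The smaller angle between them is 23 degrees when |30H - 5.5t| = 23 or |30H - 5.5t| = 337.
With H = 10, solve 30 x 10 - 5.5t = +/- target for each target:
  t = (30 x 10 - 23) / 5.5 = 50.36
  t = (30 x 10 + 23) / 5.5 = 58.73
  t = (30 x 10 - 337) / 5.5 = -6.73 (outside (0, 60))
  t = (30 x 10 + 337) / 5.5 = 115.82 (outside (0, 60))
Valid solutions in (0, 60): {50.36, 58.73} minutes.
The second occurrence is t = 58.73 minutes.
The hands form a 23-degree angle at 58.73 minutes past 10:00.

Final answer: 58.73 minutes past 10:00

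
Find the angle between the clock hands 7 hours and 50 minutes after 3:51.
First find the time 7 hours and 50 minutes after 3:51.
Total minutes: 3 x 60 + 51 + 7 x 60 + 50 = 701.
701 mod 720 = 701 minutes = 11:41.
Now compute the angle at 11:41:
Hour hand: 11 x 30 + 41 x 0.5 = 350.5 degrees
Minute hand: 41 x 6 = 246 degrees
Difference: |350.5 - 246| = 104.5 degrees
The angle is 104.5 degrees

Final answer: 104.5 degrees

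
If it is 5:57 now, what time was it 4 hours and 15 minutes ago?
Starting time: 5:57 = 357 total minutes past 12:00
Subtracting: 4 hours and 15 minutes = 255 minutes
357 - 255 = 102 minutes
= 1 hour and 42 minutes past 12:00 = 1:42

Final answer: 1:42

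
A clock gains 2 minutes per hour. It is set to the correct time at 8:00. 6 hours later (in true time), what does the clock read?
For every 60 true minutes, the faulty clock advances 60 + 2 = 62 minutes.
True elapsed: 6 hours = 360 minutes.
Faulty clock advances: 360 x 62/60 = 372 minutes (drift: 12 minutes ahead).
Shown time: 8:00 + 372 minutes = 2:12.

Final answer: 2:12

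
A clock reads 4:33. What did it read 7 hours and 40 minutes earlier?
Starting time: 4:33 = 273 total minutes past 12:00
Subtracting: 7 hours and 40 minutes = 460 minutes
273 - 460 = -187 (negative, add 12 hours = 720) = 533 minutes
= 8 hours and 53 minutes past 12:00 = 8:53

Final answer: 8:53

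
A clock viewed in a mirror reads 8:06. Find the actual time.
Reflection across the vertical (12-6) axis maps a hand at angle A degrees to (360 - A) degrees, which sends a reading of T minutes past 12:00 to (720 - T) minutes past 12:00.
Mirror reads 8:06 = 486 minutes past 12:00.
Actual time: (720 - 486) mod 720 = 234 minutes = 3:54.

Final answer: 3:54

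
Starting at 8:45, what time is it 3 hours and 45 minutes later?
Starting time: 8:45
Adding 45 minutes to 45 minutes: 45 + 45 = 90 minutes = 1 hour and 30 minutes
Adding 3 hours: 8 + 3 + 1 (carry) = 12
Final time: 12:30

Final answer: 12:30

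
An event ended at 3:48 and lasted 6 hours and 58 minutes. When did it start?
Starting time: 3:48 = 228 total minutes past 12:00
Subtracting: 6 hours and 58 minutes = 418 minutes
228 - 418 = -190 (negative, add 12 hours = 720) = 530 minutes
= 8 hours and 50 minutes past 12:00 = 8:50

Final answer: 8:50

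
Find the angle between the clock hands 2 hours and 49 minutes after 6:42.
First find the time 2 hours and 49 minutes after 6:42.
Total minutes: 6 x 60 + 42 + 2 x 60 + 49 = 571.
571 mod 720 = 571 minutes = 9:31.
Now compute the angle at 9:31:
Hour hand: 9 x 30 + 31 x 0.5 = 285.5 degrees
Minute hand: 31 x 6 = 186 degrees
Difference: |285.5 - 186| = 99.5 degrees
The angle is 99.5 degrees

Final answer: 99.5 degrees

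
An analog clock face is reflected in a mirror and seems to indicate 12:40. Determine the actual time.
Reflection across the vertical (12-6) axis maps a hand at angle A degrees to (360 - A) degrees, which sends a reading of T minutes past 12:00 to (720 - T) minutes past 12:00.
Mirror reads 12:40 = 40 minutes past 12:00.
Actual time: (720 - 40) mod 720 = 680 minutes = 11:20.

Final answer: 11:20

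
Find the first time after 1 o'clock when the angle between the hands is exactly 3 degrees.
At t minutes past 1:00, the hour hand is at 30 x 1 + 0.5t degrees and the minute hand is at 6t degrees.
The smaller angle between them is 3 degrees when |30H - 5.5t| = 3 or |30H - 5.5t| = 357.
With H = 1, solve 30 x 1 - 5.5t = +/- target for each target:
  t = (30 x 1 - 3) / 5.5 = 4.91
  t = (30 x 1 + 3) / 5.5 = 6
  t = (30 x 1 - 357) / 5.5 = -59.45 (outside (0, 60))
  t = (30 x 1 + 357) / 5.5 = 70.36 (outside (0, 60))
Valid solutions in (0, 60): {4.91, 6} minutes.
The first occurrence is t = 4.91 minutes.
The hands form a 3-degree angle at 4.91 minutes past 1:00.

Final answer: 4.91 minutes past 1:00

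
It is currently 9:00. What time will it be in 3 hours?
Starting time: 9:00
Adding 0 minutes to 0 minutes: 0 + 0 = 0 minutes
Adding 3 hours: 9 + 3 = 12
Final time: 12:00

Final answer: 12:00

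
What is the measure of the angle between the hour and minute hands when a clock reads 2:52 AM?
Hour hand position: 2 x 30 + 52 x 0.5 = 86 degrees
Minute hand position: 52 x 6 = 312 degrees
Difference: |86 - 312| = 226 degrees
Since 226 > 180, the smaller angle is 360 - 226 = 134 degrees

Final answer: 134 degrees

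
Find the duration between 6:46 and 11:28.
From 6:46 to 11:28:
(11 x 60 + 28) - (6 x 60 + 46) = 688 - 406 = 282 minutes
= 4 hours and 42 minutes

Final answer: 4 hours and 42 minutes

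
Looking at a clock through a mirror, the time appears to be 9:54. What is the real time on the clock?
Reflection across the vertical (12-6) axis maps a hand at angle A degrees to (360 - A) degrees, which sends a reading of T minutes past 12:00 to (720 - T) minutes past 12:00.
Mirror reads 9:54 = 594 minutes past 12:00.
Actual time: (720 - 594) mod 720 = 126 minutes = 2:06.

Final answer: 2:06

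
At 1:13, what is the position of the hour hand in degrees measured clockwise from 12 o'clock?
The hour hand moves 30 degrees per hour and 0.5 degrees per minute.
At 1:13: (1) x 30 + 13 x 0.5 = 30 + 6.5 = 36.5 degrees

Final answer: 36.5 degrees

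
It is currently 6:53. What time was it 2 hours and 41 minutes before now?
Starting time: 6:53 = 413 total minutes past 12:00
Subtracting: 2 hours and 41 minutes = 161 minutes
413 - 161 = 252 minutes
= 4 hours and 12 minutes past 12:00 = 4:12

Final answer: 4:12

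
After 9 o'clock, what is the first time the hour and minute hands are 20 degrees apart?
At t minutes past 9:00, the hour hand is at 30 x 9 + 0.5t degrees and the minute hand is at 6t degrees.
The smaller angle between them is 20 degrees when |30H - 5.5t| = 20 or |30H - 5.5t| = 340.
With H = 9, solve 30 x 9 - 5.5t = +/- target for each target:
  t = (30 x 9 - 20) / 5.5 = 45.45
  t = (30 x 9 + 20) / 5.5 = 52.73
  t = (30 x 9 - 340) / 5.5 = -12.73 (outside (0, 60))
  t = (30 x 9 + 340) / 5.5 = 110.91 (outside (0, 60))
Valid solutions in (0, 60): {45.45, 52.73} minutes.
The first occurrence is t = 45.45 minutes.
The hands form a 20-degree angle at 45.45 minutes past 9:00.

Final answer: 45.45 minutes past 9:00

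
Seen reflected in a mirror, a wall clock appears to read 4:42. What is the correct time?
Reflection across the vertical (12-6) axis maps a hand at angle A degrees to (360 - A) degrees, which sends a reading of T minutes past 12:00 to (720 - T) minutes past 12:00.
Mirror reads 4:42 = 282 minutes past 12:00.
Actual time: (720 - 282) mod 720 = 438 minutes = 7:18.

Final answer: 7:18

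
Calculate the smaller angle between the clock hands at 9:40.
Hour hand position: 9 x 30 + 40 x 0.5 = 290 degrees
Minute hand position: 40 x 6 = 240 degrees
Difference: |290 - 240| = 50 degrees
The angle between the hands is 50 degrees

Final answer: 50 degrees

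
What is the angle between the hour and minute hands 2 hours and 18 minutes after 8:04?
First find the time 2 hours and 18 minutes after 8:04.
Total minutes: 8 x 60 + 4 + 2 x 60 + 18 = 622.
622 mod 720 = 622 minutes = 10:22.
Now compute the angle at 10:22:
Hour hand: 10 x 30 + 22 x 0.5 = 311 degrees
Minute hand: 22 x 6 = 132 degrees
Difference: |311 - 132| = 179 degrees
The angle is 179 degrees

Final answer: 179 degrees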